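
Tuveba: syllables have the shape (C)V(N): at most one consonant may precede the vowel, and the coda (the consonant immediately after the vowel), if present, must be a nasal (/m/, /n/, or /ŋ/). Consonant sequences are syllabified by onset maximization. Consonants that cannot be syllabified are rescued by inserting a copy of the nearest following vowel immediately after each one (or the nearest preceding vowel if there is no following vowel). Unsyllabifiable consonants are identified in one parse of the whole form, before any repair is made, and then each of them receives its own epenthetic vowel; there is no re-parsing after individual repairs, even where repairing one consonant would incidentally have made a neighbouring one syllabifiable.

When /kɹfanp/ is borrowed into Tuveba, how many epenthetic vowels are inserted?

3

The unsyllabifiable consonants are /k/, /ɹ/, /p/; each receives one epenthetic vowel.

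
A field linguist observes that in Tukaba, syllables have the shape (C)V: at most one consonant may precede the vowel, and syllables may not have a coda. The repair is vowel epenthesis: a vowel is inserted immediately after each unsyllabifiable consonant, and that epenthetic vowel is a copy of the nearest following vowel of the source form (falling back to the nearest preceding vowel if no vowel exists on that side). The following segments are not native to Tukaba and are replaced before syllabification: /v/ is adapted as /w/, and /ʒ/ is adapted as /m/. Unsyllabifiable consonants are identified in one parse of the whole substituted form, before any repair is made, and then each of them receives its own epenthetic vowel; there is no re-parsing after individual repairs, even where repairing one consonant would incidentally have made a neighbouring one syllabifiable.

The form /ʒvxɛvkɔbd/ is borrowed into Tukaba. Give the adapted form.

mɛwɛxɛwɔkɔbɔdɔ

Substitution: /ʒ/ → /m/, /v/ → /w/, giving /mwxɛwkɔbd/.
The consonants /m/, /w/, /w/, /b/, /d/ cannot be parsed into a legal (C)V syllable (no codas are permitted; onsets are limited to one consonant).
Epenthesis after each stranded consonant: /m/ → /mɛ/, /w/ → /wɛ/, /w/ → /wɔ/, /b/ → /bɔ/, /d/ → /dɔ/.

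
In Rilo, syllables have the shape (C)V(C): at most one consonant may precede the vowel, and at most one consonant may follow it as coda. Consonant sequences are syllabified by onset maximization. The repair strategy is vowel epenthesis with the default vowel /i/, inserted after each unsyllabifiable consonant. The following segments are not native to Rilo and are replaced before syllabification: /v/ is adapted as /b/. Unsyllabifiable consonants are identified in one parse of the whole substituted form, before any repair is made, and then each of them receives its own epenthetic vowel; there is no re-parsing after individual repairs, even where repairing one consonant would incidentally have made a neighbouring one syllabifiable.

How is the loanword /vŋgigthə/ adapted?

biŋigigtihə

Substitution: /v/ → /b/, giving /bŋgigthə/.
Under (C)V(C), the unsyllabifiable consonants are /b/, /ŋ/, /t/ (at most one coda consonant is licensed; onsets are limited to one consonant).
Inserting the epenthetic vowel yields /b/ → /bi/, /ŋ/ → /ŋi/, /t/ → /ti/.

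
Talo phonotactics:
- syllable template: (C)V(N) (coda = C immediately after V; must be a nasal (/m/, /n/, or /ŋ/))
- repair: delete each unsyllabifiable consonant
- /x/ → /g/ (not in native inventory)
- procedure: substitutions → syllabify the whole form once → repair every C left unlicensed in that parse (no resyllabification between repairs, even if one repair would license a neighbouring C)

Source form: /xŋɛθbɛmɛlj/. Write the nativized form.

ŋɛbɛmɛ

Substitution: /x/ → /g/, giving /gŋɛθbɛmɛlj/.
Under (C)V(N), the unsyllabifiable consonants are /g/, /θ/, /l/, /j/ (only a nasal (/m/, /n/, or /ŋ/) is licensed in coda position; onsets are limited to one consonant).
Deleting the stranded consonants removes /g/, /θ/, /l/, /j/.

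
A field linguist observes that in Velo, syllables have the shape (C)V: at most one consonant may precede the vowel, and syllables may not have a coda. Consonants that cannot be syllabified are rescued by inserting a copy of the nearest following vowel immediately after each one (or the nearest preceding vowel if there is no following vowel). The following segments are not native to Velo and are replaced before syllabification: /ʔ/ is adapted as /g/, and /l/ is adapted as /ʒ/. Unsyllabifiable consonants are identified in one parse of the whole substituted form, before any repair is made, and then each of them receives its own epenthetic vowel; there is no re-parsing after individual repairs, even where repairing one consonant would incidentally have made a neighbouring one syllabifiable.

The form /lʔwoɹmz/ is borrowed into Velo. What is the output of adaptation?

Substitution: /l/ → /ʒ/, /ʔ/ → /g/, giving /ʒgwoɹmz/.
Syllabifying with onset maximization leaves /ʒ/, /g/, /ɹ/, /m/, /z/ stranded (no codas are permitted; onsets are limited to one consonant).
Epenthesis after each stranded consonant: /ʒ/ → /ʒo/, /g/ → /go/, /ɹ/ → /ɹo/, /m/ → /mo/, /z/ → /zo/.

ʒogowoɹomozo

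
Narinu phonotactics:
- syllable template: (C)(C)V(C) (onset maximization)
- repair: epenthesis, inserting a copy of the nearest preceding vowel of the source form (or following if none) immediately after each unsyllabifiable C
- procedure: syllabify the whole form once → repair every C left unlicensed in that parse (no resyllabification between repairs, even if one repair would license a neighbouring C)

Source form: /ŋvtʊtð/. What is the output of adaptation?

Under (C)(C)V(C), the unsyllabifiable consonants are /ŋ/, /ð/ (at most one coda consonant is licensed; onsets may contain at most 2 consonants).
Inserting the epenthetic vowel yields /ŋ/ → /ŋʊ/, /ð/ → /ðʊ/.

ŋʊvtʊtðʊ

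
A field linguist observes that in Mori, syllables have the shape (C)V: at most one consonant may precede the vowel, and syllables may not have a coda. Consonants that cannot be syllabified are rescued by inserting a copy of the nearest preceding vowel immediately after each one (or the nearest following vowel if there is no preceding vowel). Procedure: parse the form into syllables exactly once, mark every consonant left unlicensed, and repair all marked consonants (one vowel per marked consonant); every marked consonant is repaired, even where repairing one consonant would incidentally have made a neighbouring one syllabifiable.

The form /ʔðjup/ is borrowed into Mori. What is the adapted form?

ʔuðujupu

The consonants /ʔ/, /ð/, /p/ cannot be parsed into a legal (C)V syllable (no codas are permitted; onsets are limited to one consonant).
Epenthesis after each stranded consonant: /ʔ/ → /ʔu/, /ð/ → /ðu/, /p/ → /pu/.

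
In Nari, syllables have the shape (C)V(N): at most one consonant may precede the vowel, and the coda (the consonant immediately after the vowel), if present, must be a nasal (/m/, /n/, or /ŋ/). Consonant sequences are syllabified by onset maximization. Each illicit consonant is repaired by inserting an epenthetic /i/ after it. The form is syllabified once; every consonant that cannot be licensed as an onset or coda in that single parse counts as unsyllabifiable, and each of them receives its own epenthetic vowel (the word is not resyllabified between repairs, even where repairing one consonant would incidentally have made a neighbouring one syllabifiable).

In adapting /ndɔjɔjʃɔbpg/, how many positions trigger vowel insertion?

5

The unsyllabifiable consonants are /n/, /j/, /b/, /p/, /g/; each receives one epenthetic vowel.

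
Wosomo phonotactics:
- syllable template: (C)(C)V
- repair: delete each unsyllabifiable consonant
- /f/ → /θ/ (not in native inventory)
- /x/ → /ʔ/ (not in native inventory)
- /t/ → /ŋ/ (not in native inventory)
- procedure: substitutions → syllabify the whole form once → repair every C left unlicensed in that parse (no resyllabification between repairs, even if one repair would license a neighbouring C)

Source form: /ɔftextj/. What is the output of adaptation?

Substitution: /f/ → /θ/, /t/ → /ŋ/, /x/ → /ʔ/, giving /ɔθŋeʔŋj/.
The consonants /ʔ/, /ŋ/, /j/ cannot be parsed into a legal (C)(C)V syllable (no codas are permitted; onsets may contain at most 2 consonants).
Deletion applies to /ʔ/, /ŋ/, /j/.

ɔθŋe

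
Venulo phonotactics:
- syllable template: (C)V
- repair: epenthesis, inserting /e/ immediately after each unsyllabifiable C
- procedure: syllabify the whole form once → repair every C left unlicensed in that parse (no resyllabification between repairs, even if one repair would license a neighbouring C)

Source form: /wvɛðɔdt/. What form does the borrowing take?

wevɛðɔdete

Under (C)V, the unsyllabifiable consonants are /w/, /d/, /t/ (no codas are permitted; onsets are limited to one consonant).
Epenthesis after each stranded consonant: /w/ → /we/, /d/ → /de/, /t/ → /te/.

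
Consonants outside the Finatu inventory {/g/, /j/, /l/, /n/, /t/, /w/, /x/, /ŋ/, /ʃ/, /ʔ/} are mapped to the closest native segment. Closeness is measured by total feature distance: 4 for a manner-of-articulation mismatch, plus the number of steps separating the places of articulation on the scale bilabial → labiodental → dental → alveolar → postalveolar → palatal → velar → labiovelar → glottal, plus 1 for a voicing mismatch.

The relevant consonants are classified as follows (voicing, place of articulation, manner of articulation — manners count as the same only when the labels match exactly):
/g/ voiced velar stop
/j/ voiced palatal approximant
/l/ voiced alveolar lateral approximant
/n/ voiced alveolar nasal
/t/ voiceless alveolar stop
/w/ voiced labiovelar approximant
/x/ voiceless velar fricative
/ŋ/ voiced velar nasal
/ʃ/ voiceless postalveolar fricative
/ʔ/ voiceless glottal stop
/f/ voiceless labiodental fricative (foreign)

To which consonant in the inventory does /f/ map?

ʃ

/ʃ/ is closest: same manner (fricative), place distance 3 (labiodental→postalveolar), same voicing; total 3. Next closest is /x/ at distance 5.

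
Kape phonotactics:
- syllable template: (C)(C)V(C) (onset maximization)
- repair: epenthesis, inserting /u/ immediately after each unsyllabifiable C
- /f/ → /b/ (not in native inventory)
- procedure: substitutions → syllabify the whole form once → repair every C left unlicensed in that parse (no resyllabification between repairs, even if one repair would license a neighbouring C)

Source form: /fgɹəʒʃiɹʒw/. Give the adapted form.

bugɹəʒʃiɹʒuwu

Substitution: /f/ → /b/, giving /bgɹəʒʃiɹʒw/.
Syllabifying with onset maximization leaves /b/, /ʒ/, /w/ stranded (at most one coda consonant is licensed; onsets may contain at most 2 consonants).
Inserting the epenthetic vowel yields /b/ → /bu/, /ʒ/ → /ʒu/, /w/ → /wu/.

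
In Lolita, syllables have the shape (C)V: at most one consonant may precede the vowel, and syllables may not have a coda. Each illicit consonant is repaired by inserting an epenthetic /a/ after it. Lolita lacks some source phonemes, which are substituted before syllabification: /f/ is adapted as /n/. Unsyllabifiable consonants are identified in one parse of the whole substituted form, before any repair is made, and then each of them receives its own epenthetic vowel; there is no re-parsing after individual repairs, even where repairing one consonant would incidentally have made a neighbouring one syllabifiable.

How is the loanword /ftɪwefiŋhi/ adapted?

Substitution: /f/ → /n/, giving /ntɪweniŋhi/.
Under (C)V, the unsyllabifiable consonants are /n/, /ŋ/ (no codas are permitted; onsets are limited to one consonant).
Inserting the epenthetic vowel yields /n/ → /na/, /ŋ/ → /ŋa/.

natɪweniŋahi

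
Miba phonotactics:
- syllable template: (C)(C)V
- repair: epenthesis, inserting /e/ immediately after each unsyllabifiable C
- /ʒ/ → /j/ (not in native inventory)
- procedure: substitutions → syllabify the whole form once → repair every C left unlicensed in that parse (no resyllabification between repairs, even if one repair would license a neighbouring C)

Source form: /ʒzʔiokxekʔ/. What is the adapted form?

Substitution: /ʒ/ → /j/, giving /jzʔiokxekʔ/.
The consonants /j/, /k/, /ʔ/ cannot be parsed into a legal (C)(C)V syllable (no codas are permitted; onsets may contain at most 2 consonants).
Inserting the epenthetic vowel yields /j/ → /je/, /k/ → /ke/, /ʔ/ → /ʔe/.

jezʔiokxekeʔe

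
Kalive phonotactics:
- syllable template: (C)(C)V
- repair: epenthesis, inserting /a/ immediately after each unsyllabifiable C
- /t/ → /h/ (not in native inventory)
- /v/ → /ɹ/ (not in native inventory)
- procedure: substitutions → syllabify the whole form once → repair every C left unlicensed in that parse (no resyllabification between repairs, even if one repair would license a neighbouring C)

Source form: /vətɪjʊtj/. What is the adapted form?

ɹəhɪjʊhaja

Substitution: /v/ → /ɹ/, /t/ → /h/, giving /ɹəhɪjʊhj/.
The consonants /h/, /j/ cannot be parsed into a legal (C)(C)V syllable (no codas are permitted; onsets may contain at most 2 consonants).
Inserting the epenthetic vowel yields /h/ → /ha/, /j/ → /ja/.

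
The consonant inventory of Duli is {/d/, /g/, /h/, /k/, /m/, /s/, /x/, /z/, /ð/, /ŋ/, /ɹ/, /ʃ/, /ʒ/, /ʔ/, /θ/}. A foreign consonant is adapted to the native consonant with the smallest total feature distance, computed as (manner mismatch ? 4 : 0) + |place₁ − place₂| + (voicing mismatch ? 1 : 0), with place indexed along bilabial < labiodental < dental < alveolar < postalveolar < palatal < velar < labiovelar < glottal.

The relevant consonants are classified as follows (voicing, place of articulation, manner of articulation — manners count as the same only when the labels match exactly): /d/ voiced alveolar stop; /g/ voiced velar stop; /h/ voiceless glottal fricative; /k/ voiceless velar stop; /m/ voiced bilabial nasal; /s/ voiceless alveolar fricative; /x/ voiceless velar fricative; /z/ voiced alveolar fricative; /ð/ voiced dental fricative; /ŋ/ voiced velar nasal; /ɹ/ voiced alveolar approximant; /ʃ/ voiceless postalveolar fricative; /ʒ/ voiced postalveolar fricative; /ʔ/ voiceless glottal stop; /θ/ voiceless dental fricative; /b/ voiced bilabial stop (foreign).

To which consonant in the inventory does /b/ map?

/d/ is closest: same manner (stop), place distance 3 (bilabial→alveolar), same voicing; total 3. Next closest is /m/ at distance 4.

d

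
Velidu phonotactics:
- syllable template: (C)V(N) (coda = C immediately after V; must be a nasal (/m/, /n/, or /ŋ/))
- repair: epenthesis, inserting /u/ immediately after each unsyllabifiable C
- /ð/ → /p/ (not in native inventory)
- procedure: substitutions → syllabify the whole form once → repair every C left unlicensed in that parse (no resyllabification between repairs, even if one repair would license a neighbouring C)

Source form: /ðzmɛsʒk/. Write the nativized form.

Substitution: /ð/ → /p/, giving /pzmɛsʒk/.
The consonants /p/, /z/, /s/, /ʒ/, /k/ cannot be parsed into a legal (C)V(N) syllable (only a nasal (/m/, /n/, or /ŋ/) is licensed in coda position; onsets are limited to one consonant).
Each unlicensed consonant becomes the onset of a new syllable: /p/ → /pu/, /z/ → /zu/, /s/ → /su/, /ʒ/ → /ʒu/, /k/ → /ku/.

puzumɛsuʒuku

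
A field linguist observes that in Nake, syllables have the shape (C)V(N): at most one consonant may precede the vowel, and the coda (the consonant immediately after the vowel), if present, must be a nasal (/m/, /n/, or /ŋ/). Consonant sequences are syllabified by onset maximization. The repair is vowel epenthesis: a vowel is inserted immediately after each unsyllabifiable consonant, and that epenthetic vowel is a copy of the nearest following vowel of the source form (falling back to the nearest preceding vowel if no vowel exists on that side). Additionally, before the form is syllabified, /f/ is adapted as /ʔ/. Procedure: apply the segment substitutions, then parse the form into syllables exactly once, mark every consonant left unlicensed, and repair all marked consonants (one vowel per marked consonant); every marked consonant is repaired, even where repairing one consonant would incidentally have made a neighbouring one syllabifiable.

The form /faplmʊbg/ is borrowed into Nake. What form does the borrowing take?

ʔapʊlʊmʊbʊgʊ

Substitution: /f/ → /ʔ/, giving /ʔaplmʊbg/.
The consonants /p/, /l/, /b/, /g/ cannot be parsed into a legal (C)V(N) syllable (only a nasal (/m/, /n/, or /ŋ/) is licensed in coda position; onsets are limited to one consonant).
Each unlicensed consonant becomes the onset of a new syllable: /p/ → /pʊ/, /l/ → /lʊ/, /b/ → /bʊ/, /g/ → /gʊ/.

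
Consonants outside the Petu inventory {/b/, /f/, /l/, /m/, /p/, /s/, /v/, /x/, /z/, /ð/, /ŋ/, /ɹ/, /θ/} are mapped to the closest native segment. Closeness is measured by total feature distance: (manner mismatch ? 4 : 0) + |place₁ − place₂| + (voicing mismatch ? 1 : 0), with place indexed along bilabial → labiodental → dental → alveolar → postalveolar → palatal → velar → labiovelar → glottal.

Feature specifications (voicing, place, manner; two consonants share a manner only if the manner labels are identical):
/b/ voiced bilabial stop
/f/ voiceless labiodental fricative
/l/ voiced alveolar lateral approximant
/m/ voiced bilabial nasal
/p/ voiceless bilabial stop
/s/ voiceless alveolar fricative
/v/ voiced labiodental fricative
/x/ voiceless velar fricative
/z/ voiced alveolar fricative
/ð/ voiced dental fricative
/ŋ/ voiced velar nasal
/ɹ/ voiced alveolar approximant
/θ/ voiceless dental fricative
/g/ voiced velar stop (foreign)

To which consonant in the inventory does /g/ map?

ŋ

/ŋ/ is closest: manner differs (stop→nasal, +4), place distance 0 (velar→velar), same voicing; total 4. Next closest is /x/ at distance 5.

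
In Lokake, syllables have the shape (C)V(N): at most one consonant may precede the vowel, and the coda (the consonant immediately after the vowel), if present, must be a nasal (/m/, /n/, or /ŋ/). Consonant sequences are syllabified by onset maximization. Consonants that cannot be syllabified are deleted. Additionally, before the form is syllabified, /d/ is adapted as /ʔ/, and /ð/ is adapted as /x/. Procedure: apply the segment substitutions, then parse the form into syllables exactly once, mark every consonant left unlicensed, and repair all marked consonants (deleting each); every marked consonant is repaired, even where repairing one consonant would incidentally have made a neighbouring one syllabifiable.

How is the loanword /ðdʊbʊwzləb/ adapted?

Substitution: /ð/ → /x/, /d/ → /ʔ/, giving /xʔʊbʊwzləb/.
The consonants /x/, /w/, /z/, /b/ cannot be parsed into a legal (C)V(N) syllable (only a nasal (/m/, /n/, or /ŋ/) is licensed in coda position; onsets are limited to one consonant).
Deleting the stranded consonants removes /x/, /w/, /z/, /b/.

ʔʊbʊlə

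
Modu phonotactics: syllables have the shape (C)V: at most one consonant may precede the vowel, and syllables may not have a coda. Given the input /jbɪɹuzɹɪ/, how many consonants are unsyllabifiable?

Under (C)V, the unsyllabifiable consonants are /j/, /z/ (no codas are permitted; onsets are limited to one consonant).

2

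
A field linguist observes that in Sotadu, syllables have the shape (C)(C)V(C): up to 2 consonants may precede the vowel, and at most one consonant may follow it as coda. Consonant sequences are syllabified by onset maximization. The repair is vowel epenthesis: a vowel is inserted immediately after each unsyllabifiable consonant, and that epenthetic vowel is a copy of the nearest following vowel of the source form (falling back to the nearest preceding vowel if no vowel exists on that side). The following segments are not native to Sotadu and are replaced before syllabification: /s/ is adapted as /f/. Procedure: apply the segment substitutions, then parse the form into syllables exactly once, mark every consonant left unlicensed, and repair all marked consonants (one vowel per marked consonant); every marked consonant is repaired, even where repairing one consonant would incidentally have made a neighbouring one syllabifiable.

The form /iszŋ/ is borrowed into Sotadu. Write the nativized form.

ifziŋi

Substitution: /s/ → /f/, giving /ifzŋ/.
Under (C)(C)V(C), the unsyllabifiable consonants are /z/, /ŋ/ (at most one coda consonant is licensed; onsets may contain at most 2 consonants).
Inserting the epenthetic vowel yields /z/ → /zi/, /ŋ/ → /ŋi/.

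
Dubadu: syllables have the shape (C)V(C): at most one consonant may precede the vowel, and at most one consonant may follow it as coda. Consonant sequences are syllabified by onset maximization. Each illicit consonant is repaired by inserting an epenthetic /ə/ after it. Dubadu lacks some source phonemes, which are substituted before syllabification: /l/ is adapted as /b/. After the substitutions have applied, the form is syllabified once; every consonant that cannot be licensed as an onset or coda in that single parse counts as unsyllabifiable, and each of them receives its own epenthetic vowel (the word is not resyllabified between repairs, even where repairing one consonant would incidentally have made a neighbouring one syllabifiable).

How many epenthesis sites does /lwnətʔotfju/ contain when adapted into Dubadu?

3

After substitution the input is /bwnətʔotfju/.
The unsyllabifiable consonants are /b/, /w/, /f/; each receives one epenthetic vowel.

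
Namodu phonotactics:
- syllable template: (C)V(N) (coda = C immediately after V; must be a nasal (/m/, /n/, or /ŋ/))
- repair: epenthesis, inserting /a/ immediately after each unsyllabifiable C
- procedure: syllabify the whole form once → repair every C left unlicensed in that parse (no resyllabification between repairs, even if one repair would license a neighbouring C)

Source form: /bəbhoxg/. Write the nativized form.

bəbahoxaga

Under (C)V(N), the unsyllabifiable consonants are /b/, /x/, /g/ (only a nasal (/m/, /n/, or /ŋ/) is licensed in coda position; onsets are limited to one consonant).
Each unlicensed consonant becomes the onset of a new syllable: /b/ → /ba/, /x/ → /xa/, /g/ → /ga/.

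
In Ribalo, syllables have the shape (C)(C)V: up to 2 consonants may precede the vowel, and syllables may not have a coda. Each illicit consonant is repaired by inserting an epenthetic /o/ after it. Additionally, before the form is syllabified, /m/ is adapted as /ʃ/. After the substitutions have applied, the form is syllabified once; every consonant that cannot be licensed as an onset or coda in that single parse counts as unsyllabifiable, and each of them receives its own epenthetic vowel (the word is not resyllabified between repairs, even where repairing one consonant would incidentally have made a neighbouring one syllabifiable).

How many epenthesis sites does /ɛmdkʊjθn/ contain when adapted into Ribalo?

After substitution the input is /ɛʃdkʊjθn/.
The unsyllabifiable consonants are /ʃ/, /j/, /θ/, /n/; each receives one epenthetic vowel.

4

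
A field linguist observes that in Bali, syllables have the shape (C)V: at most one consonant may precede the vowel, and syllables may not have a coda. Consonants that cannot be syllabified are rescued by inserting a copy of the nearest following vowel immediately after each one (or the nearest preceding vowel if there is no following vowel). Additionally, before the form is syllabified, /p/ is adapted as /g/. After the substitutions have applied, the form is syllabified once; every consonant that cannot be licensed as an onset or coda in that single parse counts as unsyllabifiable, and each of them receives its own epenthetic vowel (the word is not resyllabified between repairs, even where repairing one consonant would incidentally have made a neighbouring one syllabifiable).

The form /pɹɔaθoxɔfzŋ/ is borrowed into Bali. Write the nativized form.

Substitution: /p/ → /g/, giving /gɹɔaθoxɔfzŋ/.
Under (C)V, the unsyllabifiable consonants are /g/, /f/, /z/, /ŋ/ (no codas are permitted; onsets are limited to one consonant).
Inserting the epenthetic vowel yields /g/ → /gɔ/, /f/ → /fɔ/, /z/ → /zɔ/, /ŋ/ → /ŋɔ/.

gɔɹɔaθoxɔfɔzɔŋɔ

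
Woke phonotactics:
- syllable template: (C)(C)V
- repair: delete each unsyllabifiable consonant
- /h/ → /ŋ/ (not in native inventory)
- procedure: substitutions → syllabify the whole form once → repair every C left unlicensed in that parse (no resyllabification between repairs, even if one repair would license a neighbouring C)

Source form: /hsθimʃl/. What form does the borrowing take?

Substitution: /h/ → /ŋ/, giving /ŋsθimʃl/.
Syllabifying with onset maximization leaves /ŋ/, /m/, /ʃ/, /l/ stranded (no codas are permitted; onsets may contain at most 2 consonants).
Deletion applies to /ŋ/, /m/, /ʃ/, /l/.

sθi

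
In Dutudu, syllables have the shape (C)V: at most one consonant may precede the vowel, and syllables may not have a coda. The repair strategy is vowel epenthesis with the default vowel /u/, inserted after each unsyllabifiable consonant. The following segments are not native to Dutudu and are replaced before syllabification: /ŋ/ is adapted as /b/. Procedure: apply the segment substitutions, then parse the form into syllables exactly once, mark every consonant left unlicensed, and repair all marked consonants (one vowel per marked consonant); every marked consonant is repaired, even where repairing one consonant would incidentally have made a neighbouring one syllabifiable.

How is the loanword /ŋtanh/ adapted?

Substitution: /ŋ/ → /b/, giving /btanh/.
The consonants /b/, /n/, /h/ cannot be parsed into a legal (C)V syllable (no codas are permitted; onsets are limited to one consonant).
Each unlicensed consonant becomes the onset of a new syllable: /b/ → /bu/, /n/ → /nu/, /h/ → /hu/.

butanuhu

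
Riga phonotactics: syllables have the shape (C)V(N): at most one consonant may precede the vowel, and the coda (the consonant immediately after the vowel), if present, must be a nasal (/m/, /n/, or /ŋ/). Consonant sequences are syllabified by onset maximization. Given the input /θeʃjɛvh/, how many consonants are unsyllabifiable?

3

Syllabifying with onset maximization leaves /ʃ/, /v/, /h/ stranded (only a nasal (/m/, /n/, or /ŋ/) is licensed in coda position; onsets are limited to one consonant).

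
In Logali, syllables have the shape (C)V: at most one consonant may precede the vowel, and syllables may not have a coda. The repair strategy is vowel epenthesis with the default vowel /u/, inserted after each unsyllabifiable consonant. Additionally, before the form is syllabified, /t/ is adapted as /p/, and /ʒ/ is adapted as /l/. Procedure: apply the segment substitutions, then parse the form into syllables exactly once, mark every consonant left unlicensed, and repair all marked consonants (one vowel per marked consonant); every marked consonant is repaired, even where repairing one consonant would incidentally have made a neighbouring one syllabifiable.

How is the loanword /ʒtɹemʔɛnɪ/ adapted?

lupuɹemuʔɛnɪ

Substitution: /ʒ/ → /l/, /t/ → /p/, giving /lpɹemʔɛnɪ/.
The consonants /l/, /p/, /m/ cannot be parsed into a legal (C)V syllable (no codas are permitted; onsets are limited to one consonant).
Inserting the epenthetic vowel yields /l/ → /lu/, /p/ → /pu/, /m/ → /mu/.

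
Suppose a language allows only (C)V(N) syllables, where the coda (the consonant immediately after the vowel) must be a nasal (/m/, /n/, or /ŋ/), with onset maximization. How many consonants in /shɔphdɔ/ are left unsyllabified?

Syllabifying with onset maximization leaves /s/, /p/, /h/ stranded (only a nasal (/m/, /n/, or /ŋ/) is licensed in coda position; onsets are limited to one consonant).

3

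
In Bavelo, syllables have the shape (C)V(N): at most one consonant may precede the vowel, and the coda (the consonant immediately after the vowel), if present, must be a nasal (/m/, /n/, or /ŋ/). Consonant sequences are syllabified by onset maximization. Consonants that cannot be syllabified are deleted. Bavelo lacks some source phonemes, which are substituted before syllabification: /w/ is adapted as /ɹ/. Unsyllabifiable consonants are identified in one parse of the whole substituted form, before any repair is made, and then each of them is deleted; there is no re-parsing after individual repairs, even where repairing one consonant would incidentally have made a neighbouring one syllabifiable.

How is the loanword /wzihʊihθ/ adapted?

zihʊi

Substitution: /w/ → /ɹ/, giving /ɹzihʊihθ/.
Under (C)V(N), the unsyllabifiable consonants are /ɹ/, /h/, /θ/ (only a nasal (/m/, /n/, or /ŋ/) is licensed in coda position; onsets are limited to one consonant).
Deletion applies to /ɹ/, /h/, /θ/.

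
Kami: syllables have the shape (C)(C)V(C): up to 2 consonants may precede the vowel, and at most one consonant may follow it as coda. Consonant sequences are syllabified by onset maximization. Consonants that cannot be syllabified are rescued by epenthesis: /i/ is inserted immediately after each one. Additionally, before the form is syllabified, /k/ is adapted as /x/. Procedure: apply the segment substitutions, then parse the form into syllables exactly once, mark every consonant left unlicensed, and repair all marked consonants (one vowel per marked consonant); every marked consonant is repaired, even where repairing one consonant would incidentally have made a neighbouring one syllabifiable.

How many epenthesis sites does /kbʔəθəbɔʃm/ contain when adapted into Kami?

2

After substitution the input is /xbʔəθəbɔʃm/.
The unsyllabifiable consonants are /x/, /m/; each receives one epenthetic vowel.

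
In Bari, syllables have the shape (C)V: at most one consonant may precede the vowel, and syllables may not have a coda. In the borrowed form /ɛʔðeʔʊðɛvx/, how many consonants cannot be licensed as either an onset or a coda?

The consonants /ʔ/, /v/, /x/ cannot be parsed into a legal (C)V syllable (no codas are permitted; onsets are limited to one consonant).

3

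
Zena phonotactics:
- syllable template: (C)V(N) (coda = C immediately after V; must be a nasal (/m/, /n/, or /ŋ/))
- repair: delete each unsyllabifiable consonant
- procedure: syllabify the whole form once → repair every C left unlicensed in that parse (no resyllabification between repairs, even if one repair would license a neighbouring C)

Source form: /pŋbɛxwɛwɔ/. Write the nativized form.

bɛwɛwɔ

The consonants /p/, /ŋ/, /x/ cannot be parsed into a legal (C)V(N) syllable (only a nasal (/m/, /n/, or /ŋ/) is licensed in coda position; onsets are limited to one consonant).
Deletion applies to /p/, /ŋ/, /x/.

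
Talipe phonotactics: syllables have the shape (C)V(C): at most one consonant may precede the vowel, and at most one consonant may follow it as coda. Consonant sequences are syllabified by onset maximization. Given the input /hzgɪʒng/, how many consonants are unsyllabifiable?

Under (C)V(C), the unsyllabifiable consonants are /h/, /z/, /n/, /g/ (at most one coda consonant is licensed; onsets are limited to one consonant).

4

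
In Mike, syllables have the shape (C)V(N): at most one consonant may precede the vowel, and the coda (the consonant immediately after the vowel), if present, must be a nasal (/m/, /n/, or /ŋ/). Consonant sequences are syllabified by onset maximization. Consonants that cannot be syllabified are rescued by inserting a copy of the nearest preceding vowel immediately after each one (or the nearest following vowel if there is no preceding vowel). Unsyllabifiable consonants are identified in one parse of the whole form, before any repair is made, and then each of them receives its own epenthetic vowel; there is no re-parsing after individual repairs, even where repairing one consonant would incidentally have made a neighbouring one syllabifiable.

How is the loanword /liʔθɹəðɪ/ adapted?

Under (C)V(N), the unsyllabifiable consonants are /ʔ/, /θ/ (only a nasal (/m/, /n/, or /ŋ/) is licensed in coda position; onsets are limited to one consonant).
Each unlicensed consonant becomes the onset of a new syllable: /ʔ/ → /ʔi/, /θ/ → /θi/.

liʔiθiɹəðɪ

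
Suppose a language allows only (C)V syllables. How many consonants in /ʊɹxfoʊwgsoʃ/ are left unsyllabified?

5

Syllabifying with onset maximization leaves /ɹ/, /x/, /w/, /g/, /ʃ/ stranded (no codas are permitted; onsets are limited to one consonant).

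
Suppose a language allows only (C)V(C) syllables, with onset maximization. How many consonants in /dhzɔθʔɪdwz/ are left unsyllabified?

Under (C)V(C), the unsyllabifiable consonants are /d/, /h/, /w/, /z/ (at most one coda consonant is licensed; onsets are limited to one consonant).

4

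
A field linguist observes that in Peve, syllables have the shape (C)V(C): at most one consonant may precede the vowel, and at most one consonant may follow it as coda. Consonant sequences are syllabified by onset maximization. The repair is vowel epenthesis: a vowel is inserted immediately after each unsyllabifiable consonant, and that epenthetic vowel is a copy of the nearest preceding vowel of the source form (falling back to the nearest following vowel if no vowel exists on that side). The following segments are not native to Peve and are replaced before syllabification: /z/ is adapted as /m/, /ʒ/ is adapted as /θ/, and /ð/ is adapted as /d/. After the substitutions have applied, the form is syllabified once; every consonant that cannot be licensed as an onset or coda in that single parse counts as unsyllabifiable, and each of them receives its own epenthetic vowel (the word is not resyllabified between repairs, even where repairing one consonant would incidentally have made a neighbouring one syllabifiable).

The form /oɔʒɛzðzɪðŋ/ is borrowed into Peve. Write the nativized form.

Substitution: /ʒ/ → /θ/, /z/ → /m/, /ð/ → /d/, giving /oɔθɛmdmɪdŋ/.
Syllabifying with onset maximization leaves /d/, /ŋ/ stranded (at most one coda consonant is licensed; onsets are limited to one consonant).
Inserting the epenthetic vowel yields /d/ → /dɛ/, /ŋ/ → /ŋɪ/.

oɔθɛmdɛmɪdŋɪ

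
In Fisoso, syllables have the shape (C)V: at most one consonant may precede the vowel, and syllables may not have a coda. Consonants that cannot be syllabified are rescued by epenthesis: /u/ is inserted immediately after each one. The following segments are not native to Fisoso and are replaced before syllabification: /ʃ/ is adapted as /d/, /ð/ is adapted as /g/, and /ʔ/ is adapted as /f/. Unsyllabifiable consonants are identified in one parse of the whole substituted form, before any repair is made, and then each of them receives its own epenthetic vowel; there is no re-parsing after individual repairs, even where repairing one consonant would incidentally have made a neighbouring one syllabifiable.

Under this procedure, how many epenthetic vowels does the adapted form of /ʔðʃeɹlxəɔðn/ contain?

After substitution the input is /fgdeɹlxəɔgn/.
The unsyllabifiable consonants are /f/, /g/, /ɹ/, /l/, /g/, /n/; each receives one epenthetic vowel.

6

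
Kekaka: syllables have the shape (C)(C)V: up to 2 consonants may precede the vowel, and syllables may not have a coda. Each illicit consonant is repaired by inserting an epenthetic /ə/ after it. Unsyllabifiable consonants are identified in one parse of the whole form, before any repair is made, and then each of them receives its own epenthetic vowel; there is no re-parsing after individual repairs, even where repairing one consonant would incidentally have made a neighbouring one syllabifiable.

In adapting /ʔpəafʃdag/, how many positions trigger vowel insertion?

The unsyllabifiable consonants are /f/, /g/; each receives one epenthetic vowel.

2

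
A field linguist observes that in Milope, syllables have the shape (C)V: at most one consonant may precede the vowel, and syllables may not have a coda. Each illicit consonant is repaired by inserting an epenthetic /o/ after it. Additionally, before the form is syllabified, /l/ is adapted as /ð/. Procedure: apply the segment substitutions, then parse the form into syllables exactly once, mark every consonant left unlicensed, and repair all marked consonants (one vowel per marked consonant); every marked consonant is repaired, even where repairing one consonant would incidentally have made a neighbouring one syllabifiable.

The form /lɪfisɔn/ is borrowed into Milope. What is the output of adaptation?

Substitution: /l/ → /ð/, giving /ðɪfisɔn/.
Under (C)V, the unsyllabifiable consonants are /n/ (no codas are permitted; onsets are limited to one consonant).
Inserting the epenthetic vowel yields /n/ → /no/.

ðɪfisɔno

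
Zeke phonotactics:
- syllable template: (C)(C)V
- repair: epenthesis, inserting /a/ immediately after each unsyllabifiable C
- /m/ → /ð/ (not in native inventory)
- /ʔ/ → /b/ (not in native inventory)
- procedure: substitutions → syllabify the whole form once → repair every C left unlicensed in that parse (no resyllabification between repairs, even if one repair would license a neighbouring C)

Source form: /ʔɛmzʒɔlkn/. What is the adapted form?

Substitution: /ʔ/ → /b/, /m/ → /ð/, giving /bɛðzʒɔlkn/.
Syllabifying with onset maximization leaves /ð/, /l/, /k/, /n/ stranded (no codas are permitted; onsets may contain at most 2 consonants).
Epenthesis after each stranded consonant: /ð/ → /ða/, /l/ → /la/, /k/ → /ka/, /n/ → /na/.

bɛðazʒɔlakana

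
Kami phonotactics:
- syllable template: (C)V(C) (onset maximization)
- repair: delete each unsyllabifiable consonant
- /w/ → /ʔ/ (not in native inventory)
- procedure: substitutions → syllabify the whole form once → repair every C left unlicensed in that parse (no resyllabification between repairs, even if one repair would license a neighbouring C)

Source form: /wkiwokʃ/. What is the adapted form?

kiʔok

Substitution: /w/ → /ʔ/, giving /ʔkiʔokʃ/.
The consonants /ʔ/, /ʃ/ cannot be parsed into a legal (C)V(C) syllable (at most one coda consonant is licensed; onsets are limited to one consonant).
Each unlicensed consonant is deleted: /ʔ/, /ʃ/.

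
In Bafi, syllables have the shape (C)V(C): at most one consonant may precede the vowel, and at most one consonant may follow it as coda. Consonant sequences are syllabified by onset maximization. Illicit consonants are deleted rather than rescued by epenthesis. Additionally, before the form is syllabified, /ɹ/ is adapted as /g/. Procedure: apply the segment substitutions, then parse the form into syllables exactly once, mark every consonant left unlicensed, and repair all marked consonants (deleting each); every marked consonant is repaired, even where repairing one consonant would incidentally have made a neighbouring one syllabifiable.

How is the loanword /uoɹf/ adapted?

uog

Substitution: /ɹ/ → /g/, giving /uogf/.
Under (C)V(C), the unsyllabifiable consonants are /f/ (at most one coda consonant is licensed; onsets are limited to one consonant).
Deleting the stranded consonants removes /f/.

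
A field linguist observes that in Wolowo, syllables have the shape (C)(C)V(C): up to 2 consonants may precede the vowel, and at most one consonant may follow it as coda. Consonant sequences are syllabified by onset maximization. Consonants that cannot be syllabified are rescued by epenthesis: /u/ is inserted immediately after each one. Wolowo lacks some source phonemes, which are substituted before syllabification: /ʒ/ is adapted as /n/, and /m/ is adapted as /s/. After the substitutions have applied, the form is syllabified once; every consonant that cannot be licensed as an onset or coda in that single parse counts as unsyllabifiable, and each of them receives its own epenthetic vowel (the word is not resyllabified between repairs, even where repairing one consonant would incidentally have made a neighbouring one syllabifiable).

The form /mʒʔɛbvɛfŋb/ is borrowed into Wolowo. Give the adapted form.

sunʔɛbvɛfŋubu

Substitution: /m/ → /s/, /ʒ/ → /n/, giving /snʔɛbvɛfŋb/.
Under (C)(C)V(C), the unsyllabifiable consonants are /s/, /ŋ/, /b/ (at most one coda consonant is licensed; onsets may contain at most 2 consonants).
Epenthesis after each stranded consonant: /s/ → /su/, /ŋ/ → /ŋu/, /b/ → /bu/.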